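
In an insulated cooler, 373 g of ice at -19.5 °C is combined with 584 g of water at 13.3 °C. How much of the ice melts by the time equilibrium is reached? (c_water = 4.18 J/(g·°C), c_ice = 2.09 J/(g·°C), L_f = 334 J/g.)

m_melted ≈ 51.7 g

Cooling the water to 0 °C releases 584·4.18·13.3 = 32467 J.
Of that, 373·2.09·19.5 = 15202 J goes to bring the ice to 0 °C, leaving 17265 J.
Fully melting the ice requires m_ice L_f = 373·334 = 124582 J.
Since 17265 < 124582 J, not all the ice melts; equilibrium is at 0 °C.
m_melted·334 = 17265  ⇒  m_melted ≈ 51.69 g.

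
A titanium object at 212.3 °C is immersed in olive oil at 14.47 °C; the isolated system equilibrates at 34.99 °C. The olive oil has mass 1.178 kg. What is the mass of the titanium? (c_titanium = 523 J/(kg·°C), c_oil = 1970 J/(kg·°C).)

Conservation of energy gives ΣQ = 0:
m·523·(34.99 − 212.3) + 1.178·1970·(34.99 − 14.47) = 0
-92733 m = -47620
m = -47620/-92733 ≈ 0.5135 kg

m ≈ 0.514 kg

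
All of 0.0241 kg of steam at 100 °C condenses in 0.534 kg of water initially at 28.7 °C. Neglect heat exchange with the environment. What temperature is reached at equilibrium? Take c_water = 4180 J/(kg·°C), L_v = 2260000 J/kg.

T_f ≈ 55.1 °C

Energy conservation, ΣQ = 0:
latent heat released on condensation: 0.0241×2260000 = 54466
  condensed water 100 °C→T: 100.74(T − 100)
  original water: 2232.1(T − 28.7)
2332.9 T = 54466 + 10074 + 64062 = 128602
T ≈ 55.13 °C (< 100 °C, so full condensation is consistent).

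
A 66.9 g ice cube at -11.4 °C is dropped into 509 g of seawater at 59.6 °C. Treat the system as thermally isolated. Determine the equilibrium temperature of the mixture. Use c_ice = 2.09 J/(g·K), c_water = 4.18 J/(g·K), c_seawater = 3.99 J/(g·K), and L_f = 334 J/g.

T_f ≈ 42.0 °C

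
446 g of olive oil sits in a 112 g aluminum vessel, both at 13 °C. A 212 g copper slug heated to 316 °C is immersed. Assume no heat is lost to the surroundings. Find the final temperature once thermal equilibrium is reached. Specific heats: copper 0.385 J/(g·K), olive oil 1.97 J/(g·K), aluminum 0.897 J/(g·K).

Setting the total heat transfer to zero:
212*0.385*(T − 316) + 446*1.97*(T − 13) + 112*0.897*(T − 13) = 0
(81.62 + 878.62 + 100.46) T = 81.62*316 + 878.62*13 + 100.46*13
T = 38520 / 1060.7 = 36.3 °C

T_f ≈ 36.3 °C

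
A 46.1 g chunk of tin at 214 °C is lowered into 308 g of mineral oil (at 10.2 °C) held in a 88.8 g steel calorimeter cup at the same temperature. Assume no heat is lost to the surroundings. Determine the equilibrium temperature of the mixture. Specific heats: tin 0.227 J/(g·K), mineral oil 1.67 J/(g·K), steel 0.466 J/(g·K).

T_f = Σ m_i c_i T_i / Σ m_i c_i:
T_f = (10.46·214 + 514.36·10.2 + 41.38·10.2) / (10.46 + 514.36 + 41.38)
    = 7908 / 566.21 ≈ 13.97 °C

T_f ≈ 14.0 °C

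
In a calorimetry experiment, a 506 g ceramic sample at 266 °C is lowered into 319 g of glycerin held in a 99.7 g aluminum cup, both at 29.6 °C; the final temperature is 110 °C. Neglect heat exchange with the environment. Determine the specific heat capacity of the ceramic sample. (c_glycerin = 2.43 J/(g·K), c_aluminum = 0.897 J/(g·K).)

c ≈ 0.881 J/(g·K)

Let T be the final temperature. ΣQ_i = 0:
506·c·(110 − 266) + 319·2.43·(110 − 29.6) + 99.7·0.897·(110 − 29.6) = 0
-78936 c = -69514
c = -69514/-78936 ≈ 0.8806 J/(g·K)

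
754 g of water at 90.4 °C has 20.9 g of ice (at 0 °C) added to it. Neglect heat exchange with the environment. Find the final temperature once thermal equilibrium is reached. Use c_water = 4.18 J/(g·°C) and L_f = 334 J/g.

Net heat exchanged in the isolated system is zero:
fusion: m_ice L_f = 20.9×334 = 6980.6
  meltwater 0→T: 20.9×4.18×T = 87.36 T
  water cools: 754×4.18×(T − 90.4) = 3151.7(T − 90.4)
3239.1 T = 284915 − 6980.6 = 277935
T ≈ 85.81 °C. Since T > 0 °C, the all-ice-melts assumption holds.

T_f ≈ 85.8 °C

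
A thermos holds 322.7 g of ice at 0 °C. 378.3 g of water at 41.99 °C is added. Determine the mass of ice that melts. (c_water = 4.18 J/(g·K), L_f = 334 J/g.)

m_melted ≈ 199 g

Cooling the water to 0 °C releases 378.3·4.18·41.99 = 66399 J.
Melting all 322.7 g of ice would need 322.7·334 = 107782 J.
That's not enough to melt it all — equilibrium is at 0 °C with ice remaining.
m_melted·334 = 66399  ⇒  m_melted ≈ 198.8 g.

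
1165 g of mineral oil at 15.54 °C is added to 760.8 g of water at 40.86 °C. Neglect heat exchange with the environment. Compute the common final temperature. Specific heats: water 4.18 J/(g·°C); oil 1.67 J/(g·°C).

T_f ≈ 31.2 °C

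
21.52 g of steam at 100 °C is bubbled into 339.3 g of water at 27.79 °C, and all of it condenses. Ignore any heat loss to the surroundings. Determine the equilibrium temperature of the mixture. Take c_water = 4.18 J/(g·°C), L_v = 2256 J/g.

T_f ≈ 64.3 °C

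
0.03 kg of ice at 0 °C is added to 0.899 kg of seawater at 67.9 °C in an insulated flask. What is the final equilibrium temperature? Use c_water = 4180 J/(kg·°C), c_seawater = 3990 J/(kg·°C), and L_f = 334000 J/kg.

Sum of m c ΔT and latent-heat terms is zero:
fusion: m_ice L_f = 0.03·334000 = 10020
  warm the meltwater: 125.4 T
  seawater: 3587(T − 67.9)
3712.4 T = 243558 − 10020 = 233538
T ≈ 62.91 °C. Since T > 0 °C, the all-ice-melts assumption holds.

T_f ≈ 62.9 °C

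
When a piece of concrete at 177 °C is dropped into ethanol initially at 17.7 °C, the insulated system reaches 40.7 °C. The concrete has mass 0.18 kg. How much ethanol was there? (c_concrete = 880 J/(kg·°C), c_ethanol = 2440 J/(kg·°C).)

Heat lost by the concrete = heat gained by the ethanol:
0.18×880×(177 − 40.7) = m×2440×(40.7 − 17.7)
56120 m = 21590  ⇒  m ≈ 0.3847 kg

m ≈ 0.385 kg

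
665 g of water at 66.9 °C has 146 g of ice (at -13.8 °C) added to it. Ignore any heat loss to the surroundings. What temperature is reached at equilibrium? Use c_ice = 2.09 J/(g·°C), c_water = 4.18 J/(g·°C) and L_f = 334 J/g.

T_f ≈ 39.2 °C

Energy conservation, ΣQ = 0:
warm ice to 0 °C: 146·2.09·(0 − (-13.8)) = 4210.9; latent heat to melt: 146·334 = 48764; meltwater 0→T: 146·4.18·T = 610.28 T; water cools: 665·4.18·(T − 66.9) = 2779.7(T − 66.9)
3390 T = 185962 − 52975 = 132987
T ≈ 39.23 °C (positive, so assuming full melt was valid).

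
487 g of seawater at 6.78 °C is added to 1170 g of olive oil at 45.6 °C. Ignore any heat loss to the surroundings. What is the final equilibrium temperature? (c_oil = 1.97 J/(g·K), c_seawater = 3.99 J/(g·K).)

T_f ≈ 27.8 °C

Let T be the final temperature. ΣQ_i = 0:
1170·1.97·(T − 45.6) + 487·3.99·(T − 6.78) = 0
2304.9(T − 45.6) + 1943.1(T − 6.78) = 0
(2304.9 + 1943.1) T = 2304.9·45.6 + 1943.1·6.78
T = 118278/4248 ≈ 27.84 °C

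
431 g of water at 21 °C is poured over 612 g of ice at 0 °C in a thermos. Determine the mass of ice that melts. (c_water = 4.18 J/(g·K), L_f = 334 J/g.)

m_melted ≈ 113 g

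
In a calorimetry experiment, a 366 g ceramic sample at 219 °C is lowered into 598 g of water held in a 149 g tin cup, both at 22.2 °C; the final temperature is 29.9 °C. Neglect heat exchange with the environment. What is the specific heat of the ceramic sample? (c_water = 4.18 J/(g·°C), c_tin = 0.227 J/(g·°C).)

Let T be the final temperature. ΣQ_i = 0:
366×c×(29.9 − 219) + 598×4.18×(29.9 − 22.2) + 149×0.227×(29.9 − 22.2) = 0
-69211 c = -19508
c = -19508/-69211 ≈ 0.2819 J/(g·°C)

c ≈ 0.282 J/(g·°C)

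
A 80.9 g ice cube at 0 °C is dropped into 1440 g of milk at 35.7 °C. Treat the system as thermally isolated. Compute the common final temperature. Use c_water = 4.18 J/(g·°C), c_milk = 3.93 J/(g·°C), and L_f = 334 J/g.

T_f ≈ 29.2 °C

Net heat exchanged in the isolated system is zero:
melt ice: 80.9·334 = 27021; meltwater 0→T: 80.9·4.18·T = 338.16 T; milk: 5659.2(T − 35.7)
5997.4 T = 202033 − 27021 = 175013
T ≈ 29.18 °C (positive, so assuming full melt was valid).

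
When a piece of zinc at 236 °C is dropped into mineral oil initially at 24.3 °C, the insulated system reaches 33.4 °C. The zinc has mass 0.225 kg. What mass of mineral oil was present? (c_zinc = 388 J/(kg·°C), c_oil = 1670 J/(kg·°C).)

m ≈ 1.16 kg

|Q_zinc| = |Q_oil|:
0.225×388×(236 − 33.4) = m×1670×(33.4 − 24.3)
15197 m = 17687  ⇒  m ≈ 1.164 kg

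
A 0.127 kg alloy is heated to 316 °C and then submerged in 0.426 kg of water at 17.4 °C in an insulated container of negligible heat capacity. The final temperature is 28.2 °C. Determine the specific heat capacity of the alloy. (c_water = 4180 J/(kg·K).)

c ≈ 526 J/(kg·K)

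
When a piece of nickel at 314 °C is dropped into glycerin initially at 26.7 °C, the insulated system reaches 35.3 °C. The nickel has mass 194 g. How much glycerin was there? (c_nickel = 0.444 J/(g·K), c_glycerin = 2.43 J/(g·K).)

m ≈ 1150 g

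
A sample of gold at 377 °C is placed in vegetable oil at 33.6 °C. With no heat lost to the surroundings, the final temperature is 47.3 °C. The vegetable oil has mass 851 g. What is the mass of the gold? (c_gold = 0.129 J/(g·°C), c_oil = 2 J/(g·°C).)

Energy conservation, ΣQ = 0:
m·0.129·(47.3 − 377) + 851·2·(47.3 − 33.6) = 0
-42.53 m = -23317
m = -23317/-42.53 ≈ 548.2 g

m ≈ 548 g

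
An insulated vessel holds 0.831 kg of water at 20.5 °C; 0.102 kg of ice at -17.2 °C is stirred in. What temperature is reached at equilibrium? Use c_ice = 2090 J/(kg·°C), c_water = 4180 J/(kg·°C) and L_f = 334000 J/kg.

Conservation of energy gives ΣQ = 0:
warm ice to 0 °C: 0.102×2090×(0 − (-17.2)) = 3666.7; fusion: m_ice L_f = 0.102×334000 = 34068; meltwater 0→T: 0.102×4180×T = 426.36 T; water: 3473.6(T − 20.5)
3899.9 T = 71208 − 37735 = 33474
T ≈ 8.58 °C — above 0 °C, consistent with complete melting.

T_f ≈ 8.6 °C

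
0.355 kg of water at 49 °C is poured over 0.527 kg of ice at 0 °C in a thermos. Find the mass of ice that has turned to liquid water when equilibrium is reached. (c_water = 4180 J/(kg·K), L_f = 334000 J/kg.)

m_melted ≈ 0.218 kg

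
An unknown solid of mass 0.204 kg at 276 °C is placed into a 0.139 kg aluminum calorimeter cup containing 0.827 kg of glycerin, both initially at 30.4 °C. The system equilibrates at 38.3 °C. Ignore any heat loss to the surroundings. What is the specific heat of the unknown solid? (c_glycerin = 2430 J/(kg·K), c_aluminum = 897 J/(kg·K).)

c ≈ 348 J/(kg·K)

Setting the total heat transfer to zero:
0.204×c×(38.3 − 276) + 0.827×2430×(38.3 − 30.4) + 0.139×897×(38.3 − 30.4) = 0
-48.49 c = -16861
c = -16861/-48.49 ≈ 347.7 J/(kg·K)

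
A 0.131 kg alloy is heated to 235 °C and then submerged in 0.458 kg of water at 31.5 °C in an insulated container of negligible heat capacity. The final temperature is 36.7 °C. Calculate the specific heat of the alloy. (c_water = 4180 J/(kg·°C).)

c ≈ 383 J/(kg·°C)

m_s c (T_s − T_f) = m_water c_water (T_f − T_0):
0.131×c×(235 − 36.7) = 0.458×4180×(36.7 − 31.5)
25.98 c = 9955.1  ⇒  c ≈ 383.2 J/(kg·°C)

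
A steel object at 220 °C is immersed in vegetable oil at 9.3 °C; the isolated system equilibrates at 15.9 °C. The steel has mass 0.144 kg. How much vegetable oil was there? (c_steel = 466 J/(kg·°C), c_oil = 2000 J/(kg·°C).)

m ≈ 1.04 kg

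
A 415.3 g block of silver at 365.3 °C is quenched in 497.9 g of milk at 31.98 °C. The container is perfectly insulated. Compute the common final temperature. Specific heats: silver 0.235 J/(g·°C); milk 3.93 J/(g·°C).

T_f ≈ 47.8 °C

Energy conservation, ΣQ = 0:
415.3·0.235·(T − 365.3) + 497.9·3.93·(T − 31.98) = 0
2054.3 T = 98228
T = 98228/2054.3 ≈ 47.82 °C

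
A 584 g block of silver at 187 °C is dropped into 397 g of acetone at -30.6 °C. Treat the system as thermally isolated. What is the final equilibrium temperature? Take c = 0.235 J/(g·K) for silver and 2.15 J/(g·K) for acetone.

T_f ≈ -0.5 °C

Heat lost by the silver equals heat gained by the acetone:
584*0.235*(187 − T) = 397*2.15*(T − (-30.6))
137.24(187 − T) = 853.55(T − (-30.6))
990.79 T = -454.75  ⇒  T ≈ -0.46 °C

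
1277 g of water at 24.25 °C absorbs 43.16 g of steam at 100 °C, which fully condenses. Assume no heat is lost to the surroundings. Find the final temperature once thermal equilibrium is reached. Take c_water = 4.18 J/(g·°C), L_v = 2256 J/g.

Taking heat into each body as positive, Σ m c ΔT = 0:
latent heat released on condensation: 43.16×2256 = 97369
  condensate cools 100→T: 43.16×4.18×(T − 100) = 180.41(T − 100)
  original water: 5337.9(T − 24.25)
5518.3 T = 97369 + 18041 + 129443 = 244853
T ≈ 44.37 °C (< 100 °C, so full condensation is consistent).

T_f ≈ 44.4 °C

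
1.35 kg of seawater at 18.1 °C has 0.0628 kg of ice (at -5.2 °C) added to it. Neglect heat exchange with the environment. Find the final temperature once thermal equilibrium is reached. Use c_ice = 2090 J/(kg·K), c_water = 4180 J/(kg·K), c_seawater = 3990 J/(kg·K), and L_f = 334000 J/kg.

T_f ≈ 13.4 °C

Taking heat into each body as positive, Σ m c ΔT = 0:
warm ice to 0 °C: 0.0628·2090·(0 − (-5.2)) = 682.51
  melt ice: 0.0628·334000 = 20975
  meltwater 0→T: 0.0628·4180·T = 262.5 T
  seawater cools: 1.35·3990·(T − 18.1) = 5386.5(T − 18.1)
5649 T = 97496 − 21658 = 75838
T ≈ 13.43 °C — above 0 °C, consistent with complete melting.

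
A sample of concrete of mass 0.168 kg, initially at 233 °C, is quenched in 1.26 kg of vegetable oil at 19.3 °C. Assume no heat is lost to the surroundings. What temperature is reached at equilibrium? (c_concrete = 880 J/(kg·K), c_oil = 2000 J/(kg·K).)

T_f ≈ 31.1 °C

T_f = Σ m_i c_i T_i / Σ m_i c_i:
T_f = (147.84·233 + 2520·19.3) / (147.84 + 2520)
    = 83083 / 2667.8 ≈ 31.14 °C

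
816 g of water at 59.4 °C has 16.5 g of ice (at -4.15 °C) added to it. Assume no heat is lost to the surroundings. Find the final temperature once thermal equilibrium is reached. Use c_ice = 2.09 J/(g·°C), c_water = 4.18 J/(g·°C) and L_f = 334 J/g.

T_f ≈ 56.6 °C

Energy conservation, ΣQ = 0:
ice -4.15→0 °C: 16.5×2.09×4.15 = 143.11; fusion: m_ice L_f = 16.5×334 = 5511; warm the meltwater: 68.97 T; water: 3410.9(T − 59.4)
3479.8 T = 202606 − 5654.1 = 196952
T ≈ 56.60 °C. Since T > 0 °C, the all-ice-melts assumption holds.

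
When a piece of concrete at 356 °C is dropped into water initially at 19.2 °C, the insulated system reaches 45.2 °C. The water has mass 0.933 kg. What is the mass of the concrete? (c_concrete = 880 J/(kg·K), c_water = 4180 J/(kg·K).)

m ≈ 0.371 kg

Heat lost by the concrete = heat gained by the water:
m·880·(356 − 45.2) = 0.933·4180·(45.2 − 19.2)
273504 m = 101398  ⇒  m ≈ 0.3707 kg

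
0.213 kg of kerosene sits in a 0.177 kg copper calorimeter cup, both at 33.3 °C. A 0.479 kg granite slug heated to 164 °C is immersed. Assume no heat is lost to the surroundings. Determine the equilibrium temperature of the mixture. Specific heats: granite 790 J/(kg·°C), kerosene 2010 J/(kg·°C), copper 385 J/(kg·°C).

T_f ≈ 89.8 °C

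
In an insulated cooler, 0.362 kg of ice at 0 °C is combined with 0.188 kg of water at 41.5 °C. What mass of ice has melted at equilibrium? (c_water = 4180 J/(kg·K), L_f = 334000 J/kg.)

m_melted ≈ 0.0976 kg

Water can give up m c ΔT = 0.188×4180×41.5 = 32612 J before reaching 0 °C.
To melt every bit of ice: 0.362×334000 = 120908 J.
32612 J < 120908 J, so only part of the ice melts and the system sits at 0 °C.
Mass melted = 32612/334000 ≈ 0.09764 kg.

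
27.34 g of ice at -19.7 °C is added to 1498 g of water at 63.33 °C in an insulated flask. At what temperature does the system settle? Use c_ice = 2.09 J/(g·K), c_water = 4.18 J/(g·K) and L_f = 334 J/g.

T_f ≈ 60.6 °C

Setting the total heat transfer to zero:
ice -19.7→0 °C: 27.34·2.09·19.7 = 1125.7; latent heat to melt: 27.34·334 = 9131.6; meltwater 0→T: 27.34·4.18·T = 114.28 T; water: 6261.6(T − 63.33)
6375.9 T = 396550 − 10257 = 386292
T ≈ 60.59 °C — above 0 °C, consistent with complete melting.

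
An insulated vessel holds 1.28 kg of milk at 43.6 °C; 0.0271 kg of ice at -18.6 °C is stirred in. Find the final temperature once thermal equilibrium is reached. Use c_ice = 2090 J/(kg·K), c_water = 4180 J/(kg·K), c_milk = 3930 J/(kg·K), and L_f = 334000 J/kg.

Energy balance with sensible and latent terms:
ice -18.6→0 °C: 0.0271·2090·18.6 = 1053.5; fusion: m_ice L_f = 0.0271·334000 = 9051.4; warm the meltwater: 113.28 T; milk: 5030.4(T − 43.6)
5143.7 T = 219325 − 10105 = 209221
T ≈ 40.68 °C (positive, so assuming full melt was valid).

T_f ≈ 40.7 °C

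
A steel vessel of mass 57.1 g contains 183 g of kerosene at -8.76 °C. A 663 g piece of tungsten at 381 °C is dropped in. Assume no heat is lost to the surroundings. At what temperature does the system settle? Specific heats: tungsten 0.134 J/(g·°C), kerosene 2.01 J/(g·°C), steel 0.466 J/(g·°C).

Net heat exchanged in the isolated system is zero:
663×0.134×(T − 381) + 183×2.01×(T − (-8.76)) + 57.1×0.466×(T − (-8.76)) = 0
88.84(T − 381) + 367.83(T − (-8.76)) + 26.61(T − (-8.76)) = 0
(88.84 + 367.83 + 26.61) T = 88.84×381 + 367.83×(-8.76) + 26.61×(-8.76)
T ≈ 62.89 °C

T_f ≈ 62.9 °C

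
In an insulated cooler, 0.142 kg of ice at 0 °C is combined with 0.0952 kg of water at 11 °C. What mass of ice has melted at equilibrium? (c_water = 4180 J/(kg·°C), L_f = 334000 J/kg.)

m_melted ≈ 0.0131 kg

Water can give up m c ΔT = 0.0952×4180×11 = 4377.3 J before reaching 0 °C.
Melting all 0.142 kg of ice would need 0.142×334000 = 47428 J.
That's not enough to melt it all — equilibrium is at 0 °C with ice remaining.
m_melt = 4377.3 / L_f = 0.01311 kg.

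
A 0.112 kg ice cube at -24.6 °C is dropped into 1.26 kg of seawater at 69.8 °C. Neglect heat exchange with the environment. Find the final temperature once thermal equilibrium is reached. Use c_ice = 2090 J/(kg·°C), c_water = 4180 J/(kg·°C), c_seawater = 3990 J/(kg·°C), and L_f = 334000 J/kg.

T_f ≈ 56.0 °C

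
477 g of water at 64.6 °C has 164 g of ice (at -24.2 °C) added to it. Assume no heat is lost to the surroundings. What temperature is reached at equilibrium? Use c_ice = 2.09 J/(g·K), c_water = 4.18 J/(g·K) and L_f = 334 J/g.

Let T be the final temperature. ΣQ_i = 0:
ice -24.2→0 °C: 164×2.09×24.2 = 8294.8; fusion: m_ice L_f = 164×334 = 54776; warm the meltwater: 685.52 T; water: 1993.9(T − 64.6)
2679.4 T = 128803 − 63071 = 65733
T ≈ 24.53 °C (positive, so assuming full melt was valid).

T_f ≈ 24.5 °C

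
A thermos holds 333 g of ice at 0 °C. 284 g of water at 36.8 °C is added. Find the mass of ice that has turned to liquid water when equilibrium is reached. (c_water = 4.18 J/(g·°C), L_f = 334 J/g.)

Cooling the water to 0 °C releases 284×4.18×36.8 = 43686 J.
To melt every bit of ice: 333×334 = 111222 J.
That's not enough to melt it all — equilibrium is at 0 °C with ice remaining.
m_melt = 43686 / L_f = 130.8 g.

m_melted ≈ 131 g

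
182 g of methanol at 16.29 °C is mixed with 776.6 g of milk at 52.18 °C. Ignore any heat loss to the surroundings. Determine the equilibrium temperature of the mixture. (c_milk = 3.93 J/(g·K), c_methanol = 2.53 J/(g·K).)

Taking heat into each body as positive, Σ m c ΔT = 0:
776.6·3.93·(T − 52.18) + 182·2.53·(T − 16.29) = 0
3512.5 T = 166756
T = 166756 / 3512.5 = 47.5 °C

T_f ≈ 47.5 °C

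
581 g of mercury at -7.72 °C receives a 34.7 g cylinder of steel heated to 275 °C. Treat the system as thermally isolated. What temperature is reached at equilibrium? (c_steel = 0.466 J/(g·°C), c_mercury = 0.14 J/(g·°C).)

T_f ≈ 39.2 °C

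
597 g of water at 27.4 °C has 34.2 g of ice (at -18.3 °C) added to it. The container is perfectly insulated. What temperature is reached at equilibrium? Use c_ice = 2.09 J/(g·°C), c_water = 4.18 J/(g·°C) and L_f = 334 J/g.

Conservation of energy gives ΣQ = 0:
warm ice to 0 °C: 34.2·2.09·(0 − (-18.3)) = 1308
  fusion: m_ice L_f = 34.2·334 = 11423
  meltwater 0→T: 34.2·4.18·T = 142.96 T
  water cools: 597·4.18·(T − 27.4) = 2495.5(T − 27.4)
2638.4 T = 68376 − 12731 = 55645
T ≈ 21.09 °C. Since T > 0 °C, the all-ice-melts assumption holds.

T_f ≈ 21.1 °C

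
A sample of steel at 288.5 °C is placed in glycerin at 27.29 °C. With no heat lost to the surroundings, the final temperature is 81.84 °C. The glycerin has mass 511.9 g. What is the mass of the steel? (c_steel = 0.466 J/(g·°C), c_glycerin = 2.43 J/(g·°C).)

m ≈ 705 g

|Q_steel| = |Q_glycerin|:
m×0.466×(288.5 − 81.84) = 511.9×2.43×(81.84 − 27.29)
96.3 m = 67856  ⇒  m ≈ 704.6 g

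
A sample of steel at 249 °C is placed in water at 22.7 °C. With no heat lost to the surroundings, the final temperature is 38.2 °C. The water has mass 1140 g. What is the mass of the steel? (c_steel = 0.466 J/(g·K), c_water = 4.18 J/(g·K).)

Taking heat into each body as positive, Σ m c ΔT = 0:
m·0.466·(38.2 − 249) + 1140·4.18·(38.2 − 22.7) = 0
-98.23 m = -73861
m = -73861/-98.23 ≈ 751.9 g

m ≈ 752 g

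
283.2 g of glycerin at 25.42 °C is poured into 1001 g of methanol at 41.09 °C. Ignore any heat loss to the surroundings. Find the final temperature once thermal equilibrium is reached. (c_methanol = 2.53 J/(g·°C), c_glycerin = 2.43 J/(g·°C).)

T_f ≈ 37.7 °C

Energy conservation, ΣQ = 0:
1001*2.53*(T − 41.09) + 283.2*2.43*(T − 25.42) = 0
2532.5(T − 41.09) + 688.18(T − 25.42) = 0
3220.7 T = 121555
T ≈ 37.74 °C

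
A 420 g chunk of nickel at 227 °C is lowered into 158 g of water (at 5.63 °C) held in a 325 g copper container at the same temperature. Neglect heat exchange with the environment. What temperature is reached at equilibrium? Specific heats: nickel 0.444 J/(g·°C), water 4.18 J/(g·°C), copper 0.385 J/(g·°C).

Net heat exchanged in the isolated system is zero:
420·0.444·(T − 227) + 158·4.18·(T − 5.63) + 325·0.385·(T − 5.63) = 0
186.48(T − 227) + 660.44(T − 5.63) + 125.12(T − 5.63) = 0
(186.48 + 660.44 + 125.12) T = 186.48·227 + 660.44·5.63 + 125.12·5.63
T ≈ 48.10 °C

T_f ≈ 48.1 °C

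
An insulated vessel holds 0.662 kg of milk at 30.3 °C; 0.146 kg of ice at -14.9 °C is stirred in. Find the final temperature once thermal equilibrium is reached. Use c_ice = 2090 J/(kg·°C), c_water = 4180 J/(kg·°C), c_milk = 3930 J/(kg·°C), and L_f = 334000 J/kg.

Energy conservation, ΣQ = 0:
ice -14.9→0 °C: 0.146×2090×14.9 = 4546.6
  fusion: m_ice L_f = 0.146×334000 = 48764
  warm the meltwater: 610.28 T
  milk cools: 0.662×3930×(T − 30.3) = 2601.7(T − 30.3)
3211.9 T = 78830 − 53311 = 25520
T ≈ 7.95 °C. Since T > 0 °C, the all-ice-melts assumption holds.

T_f ≈ 7.9 °C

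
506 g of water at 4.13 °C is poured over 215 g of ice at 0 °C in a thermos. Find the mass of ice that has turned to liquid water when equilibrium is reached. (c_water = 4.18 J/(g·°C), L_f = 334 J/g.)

m_melted ≈ 26.2 g

Water can give up m c ΔT = 506·4.18·4.13 = 8735.3 J before reaching 0 °C.
Melting all 215 g of ice would need 215·334 = 71810 J.
Since 8735.3 < 71810 J, not all the ice melts; equilibrium is at 0 °C.
Mass melted = 8735.3/334 ≈ 26.15 g.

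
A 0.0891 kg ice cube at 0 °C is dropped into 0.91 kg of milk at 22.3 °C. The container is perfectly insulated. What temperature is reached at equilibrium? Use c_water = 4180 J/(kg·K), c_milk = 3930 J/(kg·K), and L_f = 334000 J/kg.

Sum of m c ΔT and latent-heat terms is zero:
fusion: m_ice L_f = 0.0891×334000 = 29759
  warm the meltwater: 372.44 T
  milk: 3576.3(T − 22.3)
3948.7 T = 79751 − 29759 = 49992
T ≈ 12.66 °C — above 0 °C, consistent with complete melting.

T_f ≈ 12.7 °C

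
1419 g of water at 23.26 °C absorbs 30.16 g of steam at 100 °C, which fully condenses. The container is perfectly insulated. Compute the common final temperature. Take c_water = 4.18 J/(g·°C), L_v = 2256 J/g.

T_f ≈ 36.1 °C

Conservation of energy gives ΣQ = 0:
condense steam: −30.16×2256 = −68041; condensed water 100 °C→T: 126.07(T − 100); original water: 5931.4(T − 23.26)
6057.5 T = 68041 + 12607 + 137965 = 218613
T ≈ 36.09 °C — below 100 °C, confirming all the steam condensed.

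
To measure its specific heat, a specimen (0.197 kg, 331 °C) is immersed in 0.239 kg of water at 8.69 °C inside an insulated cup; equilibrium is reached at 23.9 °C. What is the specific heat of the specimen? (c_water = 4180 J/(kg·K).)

Heat gained plus heat lost sum to zero:
0.197×c×(23.9 − 331) + 0.239×4180×(23.9 − 8.69) = 0
-60.5 c = -15195
c = -15195/-60.5 ≈ 251.2 J/(kg·K)

c ≈ 251 J/(kg·K)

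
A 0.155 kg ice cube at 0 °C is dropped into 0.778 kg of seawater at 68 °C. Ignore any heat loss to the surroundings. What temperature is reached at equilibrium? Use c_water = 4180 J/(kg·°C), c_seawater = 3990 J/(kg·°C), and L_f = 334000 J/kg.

T_f ≈ 42.5 °C

Taking heat into each body as positive, Σ m c ΔT = 0:
melt ice: 0.155·334000 = 51770
  meltwater 0→T: 0.155·4180·T = 647.9 T
  seawater cools: 0.778·3990·(T − 68) = 3104.2(T − 68)
3752.1 T = 211087 − 51770 = 159317
T ≈ 42.46 °C (positive, so assuming full melt was valid).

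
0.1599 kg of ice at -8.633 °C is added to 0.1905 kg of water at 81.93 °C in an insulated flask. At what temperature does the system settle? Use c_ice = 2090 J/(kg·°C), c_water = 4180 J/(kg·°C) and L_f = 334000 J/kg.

T_f ≈ 6.1 °C

Energy conservation, ΣQ = 0:
ice -8.633→0 °C: 0.1599·2090·8.633 = 2885.1
  fusion: m_ice L_f = 0.1599·334000 = 53407
  warm the meltwater: 668.38 T
  water cools: 0.1905·4180·(T − 81.93) = 796.29(T − 81.93)
1464.7 T = 65240 − 56292 = 8948.4
T ≈ 6.11 °C (positive, so assuming full melt was valid).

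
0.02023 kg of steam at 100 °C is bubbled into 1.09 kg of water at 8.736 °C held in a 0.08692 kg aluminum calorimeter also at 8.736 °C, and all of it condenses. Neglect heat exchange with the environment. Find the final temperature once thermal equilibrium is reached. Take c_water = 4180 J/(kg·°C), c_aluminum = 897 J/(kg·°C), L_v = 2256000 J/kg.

Setting the total heat transfer to zero:
steam→water at 100 °C releases m L_v = 0.02023×2256000 = 45639
  condensed water 100 °C→T: 84.56(T − 100)
  water warms: 1.09×4180×(T − 8.736) = 4556.2(T − 8.736)
  aluminum cup: 0.08692×897×(T − 8.736) = 77.97(T − 8.736)
4718.7 T = 45639 + 8456.1 + 40484 = 94579
T ≈ 20.04 °C — below 100 °C, confirming all the steam condensed.

T_f ≈ 20.0 °C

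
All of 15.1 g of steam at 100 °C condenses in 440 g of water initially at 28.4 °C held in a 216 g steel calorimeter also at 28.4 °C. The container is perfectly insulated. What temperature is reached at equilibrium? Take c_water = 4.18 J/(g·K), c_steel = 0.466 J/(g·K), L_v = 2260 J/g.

Taking heat into each body as positive, Σ m c ΔT = 0:
condense steam: −15.1·2260 = −34126; condensate cools 100→T: 15.1·4.18·(T − 100) = 63.12(T − 100); original water: 1839.2(T − 28.4); steel cup: 216·0.466·(T − 28.4) = 100.66(T − 28.4)
2003 T = 34126 + 6311.8 + 55092 = 95530
T ≈ 47.69 °C — below 100 °C, confirming all the steam condensed.

T_f ≈ 47.7 °C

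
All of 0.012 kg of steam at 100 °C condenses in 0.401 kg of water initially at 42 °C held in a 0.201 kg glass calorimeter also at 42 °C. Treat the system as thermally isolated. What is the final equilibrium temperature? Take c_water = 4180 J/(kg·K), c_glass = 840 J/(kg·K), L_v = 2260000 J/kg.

T_f ≈ 57.8 °C

Conservation of energy gives ΣQ = 0:
condense steam: −0.012·2260000 = −27120
  condensate cools 100→T: 0.012·4180·(T − 100) = 50.16(T − 100)
  original water: 1676.2(T − 42)
  cup: 168.84(T − 42)
1895.2 T = 27120 + 5016 + 77491 = 109627
T ≈ 57.85 °C (< 100 °C, so full condensation is consistent).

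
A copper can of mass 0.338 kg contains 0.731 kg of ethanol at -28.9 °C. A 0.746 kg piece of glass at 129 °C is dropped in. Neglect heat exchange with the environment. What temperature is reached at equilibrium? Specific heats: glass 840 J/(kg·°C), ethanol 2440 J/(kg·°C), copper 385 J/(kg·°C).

T_f ≈ 10.0 °C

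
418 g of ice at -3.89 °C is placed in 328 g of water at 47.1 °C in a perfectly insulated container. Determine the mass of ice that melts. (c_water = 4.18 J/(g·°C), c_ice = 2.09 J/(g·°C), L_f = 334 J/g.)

Heat available from the water dropping to 0 °C: 328×4.18×47.1 = 64576 J.
Warming the ice to 0 °C takes 418×2.09×3.89 = 3398.4 J, leaving 61178 J for melting.
Fully melting the ice requires m_ice L_f = 418×334 = 139612 J.
Since 61178 < 139612 J, not all the ice melts; equilibrium is at 0 °C.
m_melt = 61178 / L_f = 183.2 g.

m_melted ≈ 183 g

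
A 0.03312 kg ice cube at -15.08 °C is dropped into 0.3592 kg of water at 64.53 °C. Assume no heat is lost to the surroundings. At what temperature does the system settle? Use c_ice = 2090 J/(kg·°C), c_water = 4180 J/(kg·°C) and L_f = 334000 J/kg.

T_f ≈ 51.7 °C

Sum of m c ΔT and latent-heat terms is zero:
warm ice to 0 °C: 0.03312×2090×(0 − (-15.08)) = 1043.8
  latent heat to melt: 0.03312×334000 = 11062
  meltwater 0→T: 0.03312×4180×T = 138.44 T
  water: 1501.5(T − 64.53)
1639.9 T = 96889 − 12106 = 84783
T ≈ 51.70 °C — above 0 °C, consistent with complete melting.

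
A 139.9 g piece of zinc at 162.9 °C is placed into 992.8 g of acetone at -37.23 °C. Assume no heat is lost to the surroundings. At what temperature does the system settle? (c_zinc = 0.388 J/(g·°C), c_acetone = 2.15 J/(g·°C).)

T_f ≈ -32.3 °C

Conservation of energy gives ΣQ = 0:
139.9·0.388·(T − 162.9) + 992.8·2.15·(T − (-37.23)) = 0
54.28(T − 162.9) + 2134.5(T − (-37.23)) = 0
(54.28 + 2134.5) T = 54.28·162.9 + 2134.5·(-37.23)
T = -70626 / 2188.8 = -32.3 °C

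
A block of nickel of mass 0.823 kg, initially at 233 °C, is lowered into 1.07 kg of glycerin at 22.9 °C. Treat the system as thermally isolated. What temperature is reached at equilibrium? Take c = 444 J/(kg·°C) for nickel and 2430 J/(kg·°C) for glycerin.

T_f ≈ 48.8 °C

T_f is the heat-capacity-weighted average of the initial temperatures:
T_f = (365.41·233 + 2600.1·22.9) / (365.41 + 2600.1)
    = 144683 / 2965.5 ≈ 48.79 °C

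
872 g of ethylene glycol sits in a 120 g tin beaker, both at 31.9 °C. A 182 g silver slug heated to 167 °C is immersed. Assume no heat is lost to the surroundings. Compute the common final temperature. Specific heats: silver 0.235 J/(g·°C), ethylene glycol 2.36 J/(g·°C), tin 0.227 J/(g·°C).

T_f ≈ 34.6 °C

Setting the total heat transfer to zero:
182·0.235·(T − 167) + 872·2.36·(T − 31.9) + 120·0.227·(T − 31.9) = 0
2127.9 T = 73659
T = 73659 / 2127.9 = 34.6 °C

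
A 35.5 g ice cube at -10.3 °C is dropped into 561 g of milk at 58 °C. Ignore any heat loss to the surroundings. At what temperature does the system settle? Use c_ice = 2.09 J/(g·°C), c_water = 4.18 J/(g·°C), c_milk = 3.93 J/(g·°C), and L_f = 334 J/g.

Setting the total heat transfer to zero:
warm ice to 0 °C: 35.5·2.09·(0 − (-10.3)) = 764.21
  melt ice: 35.5·334 = 11857
  warm the meltwater: 148.39 T
  milk: 2204.7(T − 58)
2353.1 T = 127874 − 12621 = 115253
T ≈ 48.98 °C — above 0 °C, consistent with complete melting.

T_f ≈ 49.0 °C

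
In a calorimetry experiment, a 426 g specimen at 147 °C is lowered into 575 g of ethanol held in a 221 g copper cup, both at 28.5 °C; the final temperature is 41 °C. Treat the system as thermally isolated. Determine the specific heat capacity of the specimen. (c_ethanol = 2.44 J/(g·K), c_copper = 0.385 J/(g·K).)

c ≈ 0.412 J/(g·K)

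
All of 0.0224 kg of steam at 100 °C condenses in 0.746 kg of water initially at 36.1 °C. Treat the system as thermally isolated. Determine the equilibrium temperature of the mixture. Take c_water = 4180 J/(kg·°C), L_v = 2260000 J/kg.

Taking heat into each body as positive, Σ m c ΔT = 0:
condense steam: −0.0224×2260000 = −50624
  condensate cools 100→T: 0.0224×4180×(T − 100) = 93.63(T − 100)
  original water: 3118.3(T − 36.1)
3211.9 T = 50624 + 9363.2 + 112570 = 172557
T ≈ 53.72 °C, under the boiling point, so the assumption holds.

T_f ≈ 53.7 °C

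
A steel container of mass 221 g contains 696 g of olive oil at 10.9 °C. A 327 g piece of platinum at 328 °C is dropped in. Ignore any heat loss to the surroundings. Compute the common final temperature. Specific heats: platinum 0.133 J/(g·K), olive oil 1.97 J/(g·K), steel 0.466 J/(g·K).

T_f ≈ 20.0 °C

Net heat exchanged in the isolated system is zero:
327·0.133·(T − 328) + 696·1.97·(T − 10.9) + 221·0.466·(T − 10.9) = 0
(43.49 + 1371.1 + 102.99) T = 43.49·328 + 1371.1·10.9 + 102.99·10.9
T ≈ 19.99 °C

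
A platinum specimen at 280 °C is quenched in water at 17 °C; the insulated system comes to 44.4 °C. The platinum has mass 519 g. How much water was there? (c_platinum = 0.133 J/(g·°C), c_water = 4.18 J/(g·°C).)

m ≈ 142 g

|Q_platinum| = |Q_water|:
519×0.133×(280 − 44.4) = m×4.18×(44.4 − 17)
114.53 m = 16263  ⇒  m ≈ 142 g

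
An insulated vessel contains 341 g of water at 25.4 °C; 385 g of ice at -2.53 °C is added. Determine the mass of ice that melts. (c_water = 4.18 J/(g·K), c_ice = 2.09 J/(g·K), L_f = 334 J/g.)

m_melted ≈ 102 g

Water can give up m c ΔT = 341·4.18·25.4 = 36205 J before reaching 0 °C.
Warming the ice to 0 °C takes 385·2.09·2.53 = 2035.8 J, leaving 34169 J for melting.
Melting all 385 g of ice would need 385·334 = 128590 J.
That's not enough to melt it all — equilibrium is at 0 °C with ice remaining.
Mass melted = 34169/334 ≈ 102.3 g.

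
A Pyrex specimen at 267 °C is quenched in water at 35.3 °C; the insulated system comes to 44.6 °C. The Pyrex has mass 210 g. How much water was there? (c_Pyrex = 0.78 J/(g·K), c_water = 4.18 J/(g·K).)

Let T be the final temperature. ΣQ_i = 0:
210×0.78×(44.6 − 267) + m×4.18×(44.6 − 35.3) = 0
38.87 m = 36429
m = 36429/38.87 ≈ 937.1 g

m ≈ 937 g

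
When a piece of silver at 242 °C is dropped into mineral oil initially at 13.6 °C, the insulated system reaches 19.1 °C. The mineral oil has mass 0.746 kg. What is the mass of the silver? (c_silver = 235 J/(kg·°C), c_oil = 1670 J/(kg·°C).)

Setting the total heat transfer to zero:
m·235·(19.1 − 242) + 0.746·1670·(19.1 − 13.6) = 0
-52382 m = -6852
m = -6852/-52382 ≈ 0.1308 kg

m ≈ 0.131 kg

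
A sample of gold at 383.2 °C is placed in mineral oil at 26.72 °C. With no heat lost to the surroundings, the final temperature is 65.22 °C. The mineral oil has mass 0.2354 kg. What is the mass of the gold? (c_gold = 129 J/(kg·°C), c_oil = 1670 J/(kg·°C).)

m ≈ 0.369 kg

Conservation of energy gives ΣQ = 0:
m×129×(65.22 − 383.2) + 0.2354×1670×(65.22 − 26.72) = 0
-41019 m = -15135
m = -15135/-41019 ≈ 0.369 kg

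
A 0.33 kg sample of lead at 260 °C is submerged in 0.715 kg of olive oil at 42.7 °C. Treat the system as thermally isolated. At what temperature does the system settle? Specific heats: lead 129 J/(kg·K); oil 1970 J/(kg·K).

T_f = Σ m_i c_i T_i / Σ m_i c_i:
T_f = (42.57·260 + 1408.5·42.7) / (42.57 + 1408.5)
    = 71213 / 1451.1 ≈ 49.07 °C

T_f ≈ 49.1 °C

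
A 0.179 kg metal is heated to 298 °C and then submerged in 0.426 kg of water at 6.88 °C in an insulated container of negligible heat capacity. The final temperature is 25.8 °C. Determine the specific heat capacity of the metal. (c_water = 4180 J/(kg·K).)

m_s c (T_s − T_f) = m_water c_water (T_f − T_0):
0.179×c×(298 − 25.8) = 0.426×4180×(25.8 − 6.88)
48.72 c = 33690  ⇒  c ≈ 691.5 J/(kg·K)

c ≈ 691 J/(kg·K)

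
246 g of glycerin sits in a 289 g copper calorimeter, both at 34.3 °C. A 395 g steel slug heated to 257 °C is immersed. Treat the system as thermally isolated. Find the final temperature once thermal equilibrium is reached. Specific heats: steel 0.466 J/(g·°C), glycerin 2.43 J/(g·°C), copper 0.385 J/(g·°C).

T_f ≈ 80.2 °C

Conservation of energy gives ΣQ = 0:
395×0.466×(T − 257) + 246×2.43×(T − 34.3) + 289×0.385×(T − 34.3) = 0
184.07(T − 257) + 597.78(T − 34.3) + 111.27(T − 34.3) = 0
893.12 T = 71626
T = 71626/893.12 ≈ 80.20 °C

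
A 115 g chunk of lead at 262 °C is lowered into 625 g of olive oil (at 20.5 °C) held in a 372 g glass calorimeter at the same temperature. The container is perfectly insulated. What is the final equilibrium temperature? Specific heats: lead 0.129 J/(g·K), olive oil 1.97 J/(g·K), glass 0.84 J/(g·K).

T_f ≈ 22.8 °C

Let T be the final temperature. ΣQ_i = 0:
115×0.129×(T − 262) + 625×1.97×(T − 20.5) + 372×0.84×(T − 20.5) = 0
(14.84 + 1231.2 + 312.48) T = 14.84×262 + 1231.2×20.5 + 312.48×20.5
T ≈ 22.80 °C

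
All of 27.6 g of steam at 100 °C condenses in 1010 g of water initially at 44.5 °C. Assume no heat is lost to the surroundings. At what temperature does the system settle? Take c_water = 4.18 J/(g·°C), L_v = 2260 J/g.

T_f ≈ 60.4 °C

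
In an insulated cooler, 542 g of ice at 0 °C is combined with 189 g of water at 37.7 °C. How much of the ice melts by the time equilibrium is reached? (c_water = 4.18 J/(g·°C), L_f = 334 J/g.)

m_melted ≈ 89.2 g

Cooling the water to 0 °C releases 189·4.18·37.7 = 29784 J.
To melt every bit of ice: 542·334 = 181028 J.
That's not enough to melt it all — equilibrium is at 0 °C with ice remaining.
Mass melted = 29784/334 ≈ 89.17 g.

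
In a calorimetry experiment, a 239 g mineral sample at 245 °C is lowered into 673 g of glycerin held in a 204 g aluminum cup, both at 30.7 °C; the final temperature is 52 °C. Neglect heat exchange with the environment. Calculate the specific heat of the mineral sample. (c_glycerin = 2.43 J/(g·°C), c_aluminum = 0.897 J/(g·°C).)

c ≈ 0.84 J/(g·°C)

Heat gained plus heat lost sum to zero:
239×c×(52 − 245) + 673×2.43×(52 − 30.7) + 204×0.897×(52 − 30.7) = 0
-46127 c = -38731
c = -38731/-46127 ≈ 0.8397 J/(g·°C)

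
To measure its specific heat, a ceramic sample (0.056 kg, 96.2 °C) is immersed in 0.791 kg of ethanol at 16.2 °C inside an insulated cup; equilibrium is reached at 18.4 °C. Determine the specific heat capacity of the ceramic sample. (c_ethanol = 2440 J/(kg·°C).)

Taking heat into each body as positive, Σ m c ΔT = 0:
0.056×c×(18.4 − 96.2) + 0.791×2440×(18.4 − 16.2) = 0
-4.357 c = -4246.1
c = -4246.1/-4.357 ≈ 974.6 J/(kg·°C)

c ≈ 975 J/(kg·°C)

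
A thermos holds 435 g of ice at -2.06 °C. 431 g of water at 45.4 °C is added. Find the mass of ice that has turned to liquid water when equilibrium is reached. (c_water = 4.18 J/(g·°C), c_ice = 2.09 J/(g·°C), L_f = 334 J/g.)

Water can give up m c ΔT = 431·4.18·45.4 = 81792 J before reaching 0 °C.
Warming the ice to 0 °C takes 435·2.09·2.06 = 1872.8 J, leaving 79919 J for melting.
To melt every bit of ice: 435·334 = 145290 J.
Since 79919 < 145290 J, not all the ice melts; equilibrium is at 0 °C.
Mass melted = 79919/334 ≈ 239.3 g.

m_melted ≈ 239 g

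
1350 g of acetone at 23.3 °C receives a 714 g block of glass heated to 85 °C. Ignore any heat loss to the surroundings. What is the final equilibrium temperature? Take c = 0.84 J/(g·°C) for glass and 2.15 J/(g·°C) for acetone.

T_f ≈ 33.9 °C

Heat lost by the glass equals heat gained by the acetone:
714*0.84*(85 − T) = 1350*2.15*(T − 23.3)
599.76(85 − T) = 2902.5(T − 23.3)
3502.3 T = 118608  ⇒  T ≈ 33.87 °C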